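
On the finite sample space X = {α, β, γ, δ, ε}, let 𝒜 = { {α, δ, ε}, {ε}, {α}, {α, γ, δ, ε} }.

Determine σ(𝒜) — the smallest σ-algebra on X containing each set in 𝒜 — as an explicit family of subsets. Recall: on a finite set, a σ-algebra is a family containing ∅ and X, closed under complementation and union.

Answer: σ(𝒜) = { ∅, {α}, {β}, {γ}, {δ}, {ε}, {α, β}, {α, γ}, {α, δ}, {α, ε}, {β, γ}, {β, δ}, {β, ε}, {γ, δ}, {γ, ε}, {δ, ε}, {α, β, γ}, {α, β, δ}, {α, β, ε}, {α, γ, δ}, {α, γ, ε}, {α, δ, ε}, {β, γ, δ}, {β, γ, ε}, {β, δ, ε}, {γ, δ, ε}, {α, β, γ, δ}, {α, β, γ, ε}, {α, β, δ, ε}, {α, γ, δ, ε}, {β, γ, δ, ε}, X }

Trace:
Seed the family with 𝒜 together with ∅ and X: { ∅, {α}, {ε}, {α, δ, ε}, {α, γ, δ, ε}, X }.
Step 1: +5 →
  {β}  = complement {α, γ, δ, ε}
  {α, ε}  = {ε} ∪ {α}
  {β, γ}  = complement {α, δ, ε}
  {α, β, γ, δ}  = complement {ε}
  {β, γ, δ, ε}  = complement {α}
  — 11 sets.
Step 2 (8 new):
  {α, β}  = {β} ∪ {α}
  {β, ε}  = {β} ∪ {ε}
  {α, β, γ}  = {β, γ} ∪ {α}
  {α, β, ε}  = {β} ∪ {α, ε}
  {β, γ, δ}  = complement {α, ε}
  {β, γ, ε}  = {ε} ∪ {β, γ}
  {α, β, γ, ε}  = {β, γ} ∪ {α, ε}
  {α, β, δ, ε}  = {α, δ, ε} ∪ {β}
  — 19 sets.
Step 3 adds 7:
  {γ}  = complement {α, β, δ, ε}
  {δ}  = complement {α, β, γ, ε}
  {α, δ}  = complement {β, γ, ε}
  {γ, δ}  = complement {α, β, ε}
  {δ, ε}  = complement {α, β, γ}
  {α, γ, δ}  = complement {β, ε}
  {γ, δ, ε}  = complement {α, β}
  — 26 sets.
Step 4: +6 →
  {α, γ}  = {γ} ∪ {α}
  {β, δ}  = {β} ∪ {δ}
  {γ, ε}  = {ε} ∪ {γ}
  {α, β, δ}  = {α, β} ∪ {α, δ}
  {α, γ, ε}  = {γ} ∪ {α, ε}
  {β, δ, ε}  = {β, ε} ∪ {δ, ε}
  — 32 sets.
Step 5 adds nothing — fixpoint reached.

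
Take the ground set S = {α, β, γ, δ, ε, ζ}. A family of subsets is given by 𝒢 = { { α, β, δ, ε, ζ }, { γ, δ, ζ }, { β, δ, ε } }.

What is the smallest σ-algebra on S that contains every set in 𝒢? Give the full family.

Begin from { {}, { β, δ, ε }, { γ, δ, ζ }, { α, β, δ, ε, ζ }, S } (that is, 𝒢 plus ∅ and S).
Pass 1: 4 new —
  { γ }  = complement { α, β, δ, ε, ζ }
  { α, β, ε }  = complement { γ, δ, ζ }
  { α, γ, ζ }  = complement { β, δ, ε }
  { β, γ, δ, ε, ζ }  = { γ, δ, ζ } ∪ { β, δ, ε }
  |family| = 9
Pass 2 adds 6:
  { α }  = complement { β, γ, δ, ε, ζ }
  { α, β, γ, ε }  = { γ } ∪ { α, β, ε }
  { α, β, δ, ε }  = { α, β, ε } ∪ { β, δ, ε }
  { α, γ, δ, ζ }  = { α, γ, ζ } ∪ { γ, δ, ζ }
  { β, γ, δ, ε }  = { γ } ∪ { β, δ, ε }
  { α, β, γ, ε, ζ }  = { α, γ, ζ } ∪ { α, β, ε }
  |family| = 15
Pass 3 adds 7:
  { δ }  = complement { α, β, γ, ε, ζ }
  { α, γ }  = { γ } ∪ { α }
  { α, ζ }  = complement { β, γ, δ, ε }
  { β, ε }  = complement { α, γ, δ, ζ }
  { γ, ζ }  = complement { α, β, δ, ε }
  { δ, ζ }  = complement { α, β, γ, ε }
  { α, β, γ, δ, ε }  = { γ } ∪ { α, β, δ, ε }
  |family| = 22
Pass 4 adds 9:
  { ζ }  = complement { α, β, γ, δ, ε }
  { α, δ }  = { δ } ∪ { α }
  { γ, δ }  = { γ } ∪ { δ }
  { α, γ, δ }  = { α, γ } ∪ { δ }
  { α, δ, ζ }  = { α, ζ } ∪ { δ, ζ }
  { β, γ, ε }  = { β, ε } ∪ { γ }
  { α, β, ε, ζ }  = { β, ε } ∪ { α, ζ }
  { β, γ, ε, ζ }  = { β, ε } ∪ { γ, ζ }
  { β, δ, ε, ζ }  = complement { α, γ }
  |family| = 31
Pass 5 adds 1:
  { β, ε, ζ }  = complement { α, γ, δ }
  |family| = 32
Pass 6: already closed under ᶜ and ∪.

|σ(𝒢)| = 32.  σ(𝒢) = { {}, { α }, { γ }, { δ }, { ζ }, { α, γ }, { α, δ }, { α, ζ }, { β, ε }, { γ, δ }, { γ, ζ }, { δ, ζ }, { α, β, ε }, { α, γ, δ }, { α, γ, ζ }, { α, δ, ζ }, { β, γ, ε }, { β, δ, ε }, { β, ε, ζ }, { γ, δ, ζ }, { α, β, γ, ε }, { α, β, δ, ε }, { α, β, ε, ζ }, { α, γ, δ, ζ }, { β, γ, δ, ε }, { β, γ, ε, ζ }, { β, δ, ε, ζ }, { α, β, γ, δ, ε }, { α, β, γ, ε, ζ }, { α, β, δ, ε, ζ }, { β, γ, δ, ε, ζ }, S }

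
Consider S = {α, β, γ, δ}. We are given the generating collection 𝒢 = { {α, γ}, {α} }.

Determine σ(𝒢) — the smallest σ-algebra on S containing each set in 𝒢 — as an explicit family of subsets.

|σ(𝒢)| = 8.  σ(𝒢) = { ∅, {α}, {γ}, {α, γ}, {β, δ}, {α, β, δ}, {β, γ, δ}, S }

Trace:
Begin from { ∅, {α}, {α, γ}, S } (that is, 𝒢 plus ∅ and S).
Step 1: 2 new —
  {β, δ}  = S∖{α, γ}
  {β, γ, δ}  = S∖{α}
Step 2 adds 1:
  {α, β, δ}  = {β, δ} ∪ {α}
Step 3 (1 new):
  {γ}  = S∖{α, β, δ}
After Step 4 the family is unchanged; done.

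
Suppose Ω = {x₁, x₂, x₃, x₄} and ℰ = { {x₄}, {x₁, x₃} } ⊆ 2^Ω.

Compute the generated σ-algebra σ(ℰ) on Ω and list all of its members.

Begin from { ∅, {x₄}, {x₁, x₃}, Ω } (that is, ℰ plus ∅ and Ω).
Round 1 (3 new):
  {x₂, x₄}  = {x₁, x₃}ᶜ
  {x₁, x₂, x₃}  = {x₄}ᶜ
  {x₁, x₃, x₄}  = {x₁, x₃} ∪ {x₄}
  (now 7)
Round 2: 1 new —
  {x₂}  = {x₁, x₃, x₄}ᶜ
  (now 8)
Round 3 adds nothing — fixpoint reached.

σ(ℰ) = { ∅, {x₂}, {x₄}, {x₁, x₃}, {x₂, x₄}, {x₁, x₂, x₃}, {x₁, x₃, x₄}, Ω }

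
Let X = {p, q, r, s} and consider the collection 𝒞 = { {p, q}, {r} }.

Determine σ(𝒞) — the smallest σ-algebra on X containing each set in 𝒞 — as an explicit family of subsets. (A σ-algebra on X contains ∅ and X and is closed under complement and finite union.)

σ(𝒞) (8 sets): { ∅, {r}, {s}, {p, q}, {r, s}, {p, q, r}, {p, q, s}, X }

Trace:
Start: 𝒞 ∪ {∅, X} = { ∅, {r}, {p, q}, X }.
Iteration 1: +3 →
  {r, s}  = complement {p, q}
  {p, q, r}  = {p, q} ∪ {r}
  {p, q, s}  = complement {r}
Iteration 2: +1 →
  {s}  = complement {p, q, r}
Iteration 3: no new sets; the family is a σ-algebra.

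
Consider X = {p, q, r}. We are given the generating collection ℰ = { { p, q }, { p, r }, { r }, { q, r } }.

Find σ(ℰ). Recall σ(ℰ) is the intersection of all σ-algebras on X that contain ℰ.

Answer: σ(ℰ) = { ∅, { p }, { q }, { r }, { p, q }, { p, r }, { q, r }, X }

Check:
Start: ℰ ∪ {∅, X} = { ∅, { r }, { p, q }, { p, r }, { q, r }, X }.
Round 1 adds 2:
  { p }  = complement { q, r }
  { q }  = complement { p, r }
  — 8 sets.
After Round 2 the family is unchanged; done.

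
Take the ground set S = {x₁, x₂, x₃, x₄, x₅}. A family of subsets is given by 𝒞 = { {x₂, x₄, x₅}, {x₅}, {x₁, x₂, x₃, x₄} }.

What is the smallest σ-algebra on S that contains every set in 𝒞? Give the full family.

Take S₀ = 𝒞 ∪ {∅, S} = { {}, {x₅}, {x₂, x₄, x₅}, {x₁, x₂, x₃, x₄}, S }.
Pass 1. New:
  {x₁, x₃}  = ᶜ of {x₂, x₄, x₅}
  (now 6)
Pass 2: +1 →
  {x₁, x₃, x₅}  = {x₁, x₃} ∪ {x₅}
  (now 7)
Pass 3 adds 1:
  {x₂, x₄}  = ᶜ of {x₁, x₃, x₅}
  (now 8)
Pass 4: already closed under ᶜ and ∪.

Therefore σ(𝒞) = { {}, {x₅}, {x₁, x₃}, {x₂, x₄}, {x₁, x₃, x₅}, {x₂, x₄, x₅}, {x₁, x₂, x₃, x₄}, S } (|σ(𝒞)| = 8).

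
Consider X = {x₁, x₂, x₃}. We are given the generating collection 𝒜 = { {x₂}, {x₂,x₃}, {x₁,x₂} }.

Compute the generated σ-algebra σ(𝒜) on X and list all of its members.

Initial family (5 sets): { ∅, {x₂}, {x₁,x₂}, {x₂,x₃}, X }.
Pass 1. New:
  {x₁}  = {x₂,x₃}ᶜ
  {x₃}  = {x₁,x₂}ᶜ
  {x₁,x₃}  = {x₂}ᶜ
  [8 total]
Pass 2: no new sets; the family is a σ-algebra.

σ(𝒜) = { ∅, {x₁}, {x₂}, {x₃}, {x₁,x₂}, {x₁,x₃}, {x₂,x₃}, X }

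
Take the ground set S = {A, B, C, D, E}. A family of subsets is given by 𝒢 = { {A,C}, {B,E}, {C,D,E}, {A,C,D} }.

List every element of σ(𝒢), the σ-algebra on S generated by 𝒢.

Answer: σ(𝒢) = { {}, {A}, {B}, {C}, {D}, {E}, {A,B}, {A,C}, {A,D}, {A,E}, {B,C}, {B,D}, {B,E}, {C,D}, {C,E}, {D,E}, {A,B,C}, {A,B,D}, {A,B,E}, {A,C,D}, {A,C,E}, {A,D,E}, {B,C,D}, {B,C,E}, {B,D,E}, {C,D,E}, {A,B,C,D}, {A,B,C,E}, {A,B,D,E}, {A,C,D,E}, {B,C,D,E}, S }

Working:
Take S₀ = 𝒢 ∪ {∅, S} = { {}, {A,C}, {B,E}, {A,C,D}, {C,D,E}, S }.
Iteration 1: 5 new —
  {A,B}  = S∖{C,D,E}
  {B,D,E}  = S∖{A,C}
  {A,B,C,E}  = {B,E} ∪ {A,C}
  {A,C,D,E}  = {C,D,E} ∪ {A,C,D}
  {B,C,D,E}  = {B,E} ∪ {C,D,E}
  [11 total]
Iteration 2: 7 new —
  {A}  = S∖{B,C,D,E}
  {B}  = S∖{A,C,D,E}
  {D}  = S∖{A,B,C,E}
  {A,B,C}  = {A,B} ∪ {A,C}
  {A,B,E}  = {B,E} ∪ {A,B}
  {A,B,C,D}  = {A,B} ∪ {A,C,D}
  {A,B,D,E}  = {A,B} ∪ {B,D,E}
  [18 total]
Iteration 3 (7 new):
  {C}  = S∖{A,B,D,E}
  {E}  = S∖{A,B,C,D}
  {A,D}  = {D} ∪ {A}
  {B,D}  = {D} ∪ {B}
  {C,D}  = S∖{A,B,E}
  {D,E}  = S∖{A,B,C}
  {A,B,D}  = {A,B} ∪ {D}
  [25 total]
Iteration 4. New:
  {A,E}  = {E} ∪ {A}
  {B,C}  = {B} ∪ {C}
  {C,E}  = S∖{A,B,D}
  {A,C,E}  = S∖{B,D}
  {A,D,E}  = {E} ∪ {A,D}
  {B,C,D}  = {C,D} ∪ {B}
  {B,C,E}  = S∖{A,D}
  [32 total]
After Iteration 5 the family is unchanged; done.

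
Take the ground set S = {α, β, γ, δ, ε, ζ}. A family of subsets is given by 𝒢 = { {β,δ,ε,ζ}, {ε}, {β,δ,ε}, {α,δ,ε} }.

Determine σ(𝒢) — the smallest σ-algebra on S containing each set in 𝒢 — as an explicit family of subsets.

Answer: σ(𝒢) = { {}, {α}, {β}, {γ}, {δ}, {ε}, {ζ}, {α,β}, {α,γ}, {α,δ}, {α,ε}, {α,ζ}, {β,γ}, {β,δ}, {β,ε}, {β,ζ}, {γ,δ}, {γ,ε}, {γ,ζ}, {δ,ε}, {δ,ζ}, {ε,ζ}, {α,β,γ}, {α,β,δ}, {α,β,ε}, {α,β,ζ}, {α,γ,δ}, {α,γ,ε}, {α,γ,ζ}, {α,δ,ε}, {α,δ,ζ}, {α,ε,ζ}, {β,γ,δ}, {β,γ,ε}, {β,γ,ζ}, {β,δ,ε}, {β,δ,ζ}, {β,ε,ζ}, {γ,δ,ε}, {γ,δ,ζ}, {γ,ε,ζ}, {δ,ε,ζ}, {α,β,γ,δ}, {α,β,γ,ε}, {α,β,γ,ζ}, {α,β,δ,ε}, {α,β,δ,ζ}, {α,β,ε,ζ}, {α,γ,δ,ε}, {α,γ,δ,ζ}, {α,γ,ε,ζ}, {α,δ,ε,ζ}, {β,γ,δ,ε}, {β,γ,δ,ζ}, {β,γ,ε,ζ}, {β,δ,ε,ζ}, {γ,δ,ε,ζ}, {α,β,γ,δ,ε}, {α,β,γ,δ,ζ}, {α,β,γ,ε,ζ}, {α,β,δ,ε,ζ}, {α,γ,δ,ε,ζ}, {β,γ,δ,ε,ζ}, S }

Trace:
Seed the family with 𝒢 together with ∅ and S: { {}, {ε}, {α,δ,ε}, {β,δ,ε}, {β,δ,ε,ζ}, S }.
Round 1: +6 →
  {α,γ}  = ᶜ of {β,δ,ε,ζ}
  {α,γ,ζ}  = ᶜ of {β,δ,ε}
  {β,γ,ζ}  = ᶜ of {α,δ,ε}
  {α,β,δ,ε}  = {α,δ,ε} ∪ {β,δ,ε}
  {α,β,γ,δ,ζ}  = ᶜ of {ε}
  {α,β,δ,ε,ζ}  = {α,δ,ε} ∪ {β,δ,ε,ζ}
  [12 total]
Round 2: 10 new —
  {γ}  = ᶜ of {α,β,δ,ε,ζ}
  {γ,ζ}  = ᶜ of {α,β,δ,ε}
  {α,γ,ε}  = {ε} ∪ {α,γ}
  {α,β,γ,ζ}  = {α,γ,ζ} ∪ {β,γ,ζ}
  {α,γ,δ,ε}  = {α,δ,ε} ∪ {α,γ}
  {α,γ,ε,ζ}  = {α,γ,ζ} ∪ {ε}
  {β,γ,ε,ζ}  = {β,γ,ζ} ∪ {ε}
  {α,β,γ,δ,ε}  = {α,β,δ,ε} ∪ {α,γ}
  {α,γ,δ,ε,ζ}  = {α,δ,ε} ∪ {α,γ,ζ}
  {β,γ,δ,ε,ζ}  = {β,γ,ζ} ∪ {β,δ,ε,ζ}
  [22 total]
Round 3 adds 12:
  {α}  = ᶜ of {β,γ,δ,ε,ζ}
  {β}  = ᶜ of {α,γ,δ,ε,ζ}
  {ζ}  = ᶜ of {α,β,γ,δ,ε}
  {α,δ}  = ᶜ of {β,γ,ε,ζ}
  {β,δ}  = ᶜ of {α,γ,ε,ζ}
  {β,ζ}  = ᶜ of {α,γ,δ,ε}
  {γ,ε}  = {ε} ∪ {γ}
  {δ,ε}  = ᶜ of {α,β,γ,ζ}
  {β,δ,ζ}  = ᶜ of {α,γ,ε}
  {γ,ε,ζ}  = {ε} ∪ {γ,ζ}
  {β,γ,δ,ε}  = {β,δ,ε} ∪ {γ}
  {α,β,γ,ε,ζ}  = {α,γ,ζ} ∪ {β,γ,ε,ζ}
  [34 total]
Round 4 (24 new):
  {δ}  = ᶜ of {α,β,γ,ε,ζ}
  {α,β}  = {β} ∪ {α}
  {α,ε}  = {ε} ∪ {α}
  {α,ζ}  = ᶜ of {β,γ,δ,ε}
  {β,γ}  = {β} ∪ {γ}
  {β,ε}  = {β} ∪ {ε}
  {ε,ζ}  = {ζ} ∪ {ε}
  {α,β,γ}  = {β} ∪ {α,γ}
  {α,β,δ}  = ᶜ of {γ,ε,ζ}
  {α,β,ζ}  = {β,ζ} ∪ {α}
  {α,γ,δ}  = {γ} ∪ {α,δ}
  {α,δ,ζ}  = {ζ} ∪ {α,δ}
  {β,γ,δ}  = {γ} ∪ {β,δ}
  {β,γ,ε}  = {β} ∪ {γ,ε}
  {β,ε,ζ}  = {β,ζ} ∪ {ε}
  {γ,δ,ε}  = {δ,ε} ∪ {γ}
  {δ,ε,ζ}  = {ζ} ∪ {δ,ε}
  {α,β,γ,δ}  = {α,γ} ∪ {β,δ}
  {α,β,γ,ε}  = {α,γ,ε} ∪ {β}
  {α,β,δ,ζ}  = ᶜ of {γ,ε}
  {α,γ,δ,ζ}  = {α,γ,ζ} ∪ {α,δ}
  {α,δ,ε,ζ}  = {α,δ,ε} ∪ {ζ}
  {β,γ,δ,ζ}  = {β,δ,ζ} ∪ {β,γ,ζ}
  {γ,δ,ε,ζ}  = {δ,ε} ∪ {γ,ζ}
  [58 total]
Round 5: +6 →
  {γ,δ}  = {γ} ∪ {δ}
  {δ,ζ}  = ᶜ of {α,β,γ,ε}
  {α,β,ε}  = {β,ε} ∪ {α,ε}
  {α,ε,ζ}  = ᶜ of {β,γ,δ}
  {γ,δ,ζ}  = {γ,ζ} ∪ {δ}
  {α,β,ε,ζ}  = {β,ε} ∪ {α,ζ}
  [64 total]
Round 6: stable.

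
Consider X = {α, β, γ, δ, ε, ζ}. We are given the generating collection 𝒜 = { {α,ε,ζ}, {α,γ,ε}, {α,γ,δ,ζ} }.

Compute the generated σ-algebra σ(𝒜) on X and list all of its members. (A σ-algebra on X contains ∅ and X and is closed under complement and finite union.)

|σ(𝒜)| = 64.  σ(𝒜) = { ∅, {α}, {β}, {γ}, {δ}, {ε}, {ζ}, {α,β}, {α,γ}, {α,δ}, {α,ε}, {α,ζ}, {β,γ}, {β,δ}, {β,ε}, {β,ζ}, {γ,δ}, {γ,ε}, {γ,ζ}, {δ,ε}, {δ,ζ}, {ε,ζ}, {α,β,γ}, {α,β,δ}, {α,β,ε}, {α,β,ζ}, {α,γ,δ}, {α,γ,ε}, {α,γ,ζ}, {α,δ,ε}, {α,δ,ζ}, {α,ε,ζ}, {β,γ,δ}, {β,γ,ε}, {β,γ,ζ}, {β,δ,ε}, {β,δ,ζ}, {β,ε,ζ}, {γ,δ,ε}, {γ,δ,ζ}, {γ,ε,ζ}, {δ,ε,ζ}, {α,β,γ,δ}, {α,β,γ,ε}, {α,β,γ,ζ}, {α,β,δ,ε}, {α,β,δ,ζ}, {α,β,ε,ζ}, {α,γ,δ,ε}, {α,γ,δ,ζ}, {α,γ,ε,ζ}, {α,δ,ε,ζ}, {β,γ,δ,ε}, {β,γ,δ,ζ}, {β,γ,ε,ζ}, {β,δ,ε,ζ}, {γ,δ,ε,ζ}, {α,β,γ,δ,ε}, {α,β,γ,δ,ζ}, {α,β,γ,ε,ζ}, {α,β,δ,ε,ζ}, {α,γ,δ,ε,ζ}, {β,γ,δ,ε,ζ}, X }

Derivation:
Seed the family with 𝒜 together with ∅ and X: { ∅, {α,γ,ε}, {α,ε,ζ}, {α,γ,δ,ζ}, X }.
Step 1 (5 new):
  {β,ε}  = ᶜ of {α,γ,δ,ζ}
  {β,γ,δ}  = ᶜ of {α,ε,ζ}
  {β,δ,ζ}  = ᶜ of {α,γ,ε}
  {α,γ,ε,ζ}  = {α,ε,ζ} ∪ {α,γ,ε}
  {α,γ,δ,ε,ζ}  = {α,ε,ζ} ∪ {α,γ,δ,ζ}
  |family| = 10
Step 2. New:
  {β}  = ᶜ of {α,γ,δ,ε,ζ}
  {β,δ}  = ᶜ of {α,γ,ε,ζ}
  {α,β,γ,ε}  = {β,ε} ∪ {α,γ,ε}
  {α,β,ε,ζ}  = {β,ε} ∪ {α,ε,ζ}
  {β,γ,δ,ε}  = {β,ε} ∪ {β,γ,δ}
  {β,γ,δ,ζ}  = {β,δ,ζ} ∪ {β,γ,δ}
  {β,δ,ε,ζ}  = {β,δ,ζ} ∪ {β,ε}
  {α,β,γ,δ,ε}  = {β,γ,δ} ∪ {α,γ,ε}
  {α,β,γ,δ,ζ}  = {β,δ,ζ} ∪ {α,γ,δ,ζ}
  {α,β,γ,ε,ζ}  = {α,γ,ε,ζ} ∪ {β,ε}
  {α,β,δ,ε,ζ}  = {β,δ,ζ} ∪ {α,ε,ζ}
  |family| = 21
Step 3. New:
  {γ}  = ᶜ of {α,β,δ,ε,ζ}
  {δ}  = ᶜ of {α,β,γ,ε,ζ}
  {ε}  = ᶜ of {α,β,γ,δ,ζ}
  {ζ}  = ᶜ of {α,β,γ,δ,ε}
  {α,γ}  = ᶜ of {β,δ,ε,ζ}
  {α,ε}  = ᶜ of {β,γ,δ,ζ}
  {α,ζ}  = ᶜ of {β,γ,δ,ε}
  {γ,δ}  = ᶜ of {α,β,ε,ζ}
  {δ,ζ}  = ᶜ of {α,β,γ,ε}
  {β,δ,ε}  = {β,ε} ∪ {β,δ}
  {β,γ,δ,ε,ζ}  = {β,δ,ζ} ∪ {β,γ,δ,ε}
  |family| = 32
Step 4. New:
  {α}  = ᶜ of {β,γ,δ,ε,ζ}
  {β,γ}  = {β} ∪ {γ}
  {β,ζ}  = {β} ∪ {ζ}
  {γ,ε}  = {ε} ∪ {γ}
  {γ,ζ}  = {ζ} ∪ {γ}
  {δ,ε}  = {ε} ∪ {δ}
  {ε,ζ}  = {ζ} ∪ {ε}
  {α,β,γ}  = {β} ∪ {α,γ}
  {α,β,ε}  = {β,ε} ∪ {α,ε}
  {α,β,ζ}  = {α,ζ} ∪ {β}
  {α,γ,δ}  = {γ,δ} ∪ {α,γ}
  {α,γ,ζ}  = ᶜ of {β,δ,ε}
  {α,δ,ε}  = {α,ε} ∪ {δ}
  {α,δ,ζ}  = {α,ζ} ∪ {δ}
  {β,γ,ε}  = {β,ε} ∪ {γ}
  {β,ε,ζ}  = {β,ε} ∪ {ζ}
  {γ,δ,ε}  = {γ,δ} ∪ {ε}
  {γ,δ,ζ}  = {γ,δ} ∪ {ζ}
  {δ,ε,ζ}  = {ε} ∪ {δ,ζ}
  {α,β,γ,δ}  = {α,γ} ∪ {β,γ,δ}
  {α,β,δ,ε}  = {α,ε} ∪ {β,δ}
  {α,β,δ,ζ}  = {β,δ,ζ} ∪ {α,ζ}
  {α,γ,δ,ε}  = {γ,δ} ∪ {α,γ,ε}
  {α,δ,ε,ζ}  = {α,ε,ζ} ∪ {δ}
  |family| = 56
Step 5 adds 8:
  {α,β}  = {β} ∪ {α}
  {α,δ}  = {δ} ∪ {α}
  {α,β,δ}  = {β,δ} ∪ {α}
  {β,γ,ζ}  = ᶜ of {α,δ,ε}
  {γ,ε,ζ}  = {ε,ζ} ∪ {γ,ε}
  {α,β,γ,ζ}  = ᶜ of {δ,ε}
  {β,γ,ε,ζ}  = {β,ε} ∪ {γ,ζ}
  {γ,δ,ε,ζ}  = {γ,δ,ε} ∪ {ε,ζ}
  |family| = 64
Step 6: closed — nothing new.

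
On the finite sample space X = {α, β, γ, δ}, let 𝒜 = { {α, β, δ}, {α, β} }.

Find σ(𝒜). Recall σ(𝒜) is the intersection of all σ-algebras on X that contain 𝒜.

Start: 𝒜 ∪ {∅, X} = { ∅, {α, β}, {α, β, δ}, X }.
Step 1: 2 new —
  {γ}  = complement {α, β, δ}
  {γ, δ}  = complement {α, β}
  (now 6)
Step 2: 1 new —
  {α, β, γ}  = {γ} ∪ {α, β}
  (now 7)
Step 3 (1 new):
  {δ}  = complement {α, β, γ}
  (now 8)
Step 4: no new sets; the family is a σ-algebra.

σ(𝒜) = { ∅, {γ}, {δ}, {α, β}, {γ, δ}, {α, β, γ}, {α, β, δ}, X }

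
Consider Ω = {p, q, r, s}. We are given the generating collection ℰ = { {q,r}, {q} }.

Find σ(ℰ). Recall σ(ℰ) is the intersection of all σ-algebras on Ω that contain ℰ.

Begin from { ∅, {q}, {q,r}, Ω } (that is, ℰ plus ∅ and Ω).
Iteration 1: 2 new —
  {p,s}  = complement {q,r}
  {p,r,s}  = complement {q}
  [6 total]
Iteration 2 (1 new):
  {p,q,s}  = {p,s} ∪ {q}
  [7 total]
Iteration 3. New:
  {r}  = complement {p,q,s}
  [8 total]
After Iteration 4 the family is unchanged; done.

Therefore σ(ℰ) = { ∅, {q}, {r}, {p,s}, {q,r}, {p,q,s}, {p,r,s}, Ω } (|σ(ℰ)| = 8).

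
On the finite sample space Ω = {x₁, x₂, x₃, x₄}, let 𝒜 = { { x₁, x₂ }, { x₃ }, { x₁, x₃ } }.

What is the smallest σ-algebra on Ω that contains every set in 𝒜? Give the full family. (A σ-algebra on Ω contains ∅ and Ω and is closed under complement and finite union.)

Start: 𝒜 ∪ {∅, Ω} = { {}, { x₃ }, { x₁, x₂ }, { x₁, x₃ }, Ω }.
Pass 1 (4 new):
  { x₂, x₄ }  = complement { x₁, x₃ }
  { x₃, x₄ }  = complement { x₁, x₂ }
  { x₁, x₂, x₃ }  = { x₃ } ∪ { x₁, x₂ }
  { x₁, x₂, x₄ }  = complement { x₃ }
  [9 total]
Pass 2: +3 →
  { x₄ }  = complement { x₁, x₂, x₃ }
  { x₁, x₃, x₄ }  = { x₃, x₄ } ∪ { x₁, x₃ }
  { x₂, x₃, x₄ }  = { x₃, x₄ } ∪ { x₂, x₄ }
  [12 total]
Pass 3 (2 new):
  { x₁ }  = complement { x₂, x₃, x₄ }
  { x₂ }  = complement { x₁, x₃, x₄ }
  [14 total]
Pass 4 (2 new):
  { x₁, x₄ }  = { x₄ } ∪ { x₁ }
  { x₂, x₃ }  = { x₃ } ∪ { x₂ }
  [16 total]
Pass 5 adds nothing — fixpoint reached.

σ(𝒜) = { {}, { x₁ }, { x₂ }, { x₃ }, { x₄ }, { x₁, x₂ }, { x₁, x₃ }, { x₁, x₄ }, { x₂, x₃ }, { x₂, x₄ }, { x₃, x₄ }, { x₁, x₂, x₃ }, { x₁, x₂, x₄ }, { x₁, x₃, x₄ }, { x₂, x₃, x₄ }, Ω }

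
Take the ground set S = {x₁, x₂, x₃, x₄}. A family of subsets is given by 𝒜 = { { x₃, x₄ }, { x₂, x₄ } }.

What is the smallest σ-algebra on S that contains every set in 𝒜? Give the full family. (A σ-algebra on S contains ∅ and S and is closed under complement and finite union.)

Initial family (4 sets): { {  }, { x₂, x₄ }, { x₃, x₄ }, S }.
Step 1. New:
  { x₁, x₂ }  = complement { x₃, x₄ }
  { x₁, x₃ }  = complement { x₂, x₄ }
  { x₂, x₃, x₄ }  = { x₃, x₄ } ∪ { x₂, x₄ }
  [7 total]
Step 2: 4 new —
  { x₁ }  = complement { x₂, x₃, x₄ }
  { x₁, x₂, x₃ }  = { x₁, x₂ } ∪ { x₁, x₃ }
  { x₁, x₂, x₄ }  = { x₁, x₂ } ∪ { x₂, x₄ }
  { x₁, x₃, x₄ }  = { x₃, x₄ } ∪ { x₁, x₃ }
  [11 total]
Step 3: 3 new —
  { x₂ }  = complement { x₁, x₃, x₄ }
  { x₃ }  = complement { x₁, x₂, x₄ }
  { x₄ }  = complement { x₁, x₂, x₃ }
  [14 total]
Step 4 adds 2:
  { x₁, x₄ }  = { x₄ } ∪ { x₁ }
  { x₂, x₃ }  = { x₃ } ∪ { x₂ }
  [16 total]
Step 5: closed — nothing new.

σ(𝒜) = { {  }, { x₁ }, { x₂ }, { x₃ }, { x₄ }, { x₁, x₂ }, { x₁, x₃ }, { x₁, x₄ }, { x₂, x₃ }, { x₂, x₄ }, { x₃, x₄ }, { x₁, x₂, x₃ }, { x₁, x₂, x₄ }, { x₁, x₃, x₄ }, { x₂, x₃, x₄ }, S }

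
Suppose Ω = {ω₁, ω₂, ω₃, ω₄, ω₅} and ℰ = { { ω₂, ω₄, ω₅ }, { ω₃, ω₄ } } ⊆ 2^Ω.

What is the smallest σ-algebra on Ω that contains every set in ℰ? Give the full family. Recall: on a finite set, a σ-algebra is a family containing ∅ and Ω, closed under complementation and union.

Begin from { {  }, { ω₃, ω₄ }, { ω₂, ω₄, ω₅ }, Ω } (that is, ℰ plus ∅ and Ω).
Iteration 1: 3 new —
  { ω₁, ω₃ }  = { ω₂, ω₄, ω₅ }ᶜ
  { ω₁, ω₂, ω₅ }  = { ω₃, ω₄ }ᶜ
  { ω₂, ω₃, ω₄, ω₅ }  = { ω₂, ω₄, ω₅ } ∪ { ω₃, ω₄ }
  [7 total]
Iteration 2: 4 new —
  { ω₁ }  = { ω₂, ω₃, ω₄, ω₅ }ᶜ
  { ω₁, ω₃, ω₄ }  = { ω₃, ω₄ } ∪ { ω₁, ω₃ }
  { ω₁, ω₂, ω₃, ω₅ }  = { ω₁, ω₂, ω₅ } ∪ { ω₁, ω₃ }
  { ω₁, ω₂, ω₄, ω₅ }  = { ω₁, ω₂, ω₅ } ∪ { ω₂, ω₄, ω₅ }
  [11 total]
Iteration 3 (3 new):
  { ω₃ }  = { ω₁, ω₂, ω₄, ω₅ }ᶜ
  { ω₄ }  = { ω₁, ω₂, ω₃, ω₅ }ᶜ
  { ω₂, ω₅ }  = { ω₁, ω₃, ω₄ }ᶜ
  [14 total]
Iteration 4. New:
  { ω₁, ω₄ }  = { ω₄ } ∪ { ω₁ }
  { ω₂, ω₃, ω₅ }  = { ω₃ } ∪ { ω₂, ω₅ }
  [16 total]
Iteration 5: no new sets; the family is a σ-algebra.

σ(ℰ) = { {  }, { ω₁ }, { ω₃ }, { ω₄ }, { ω₁, ω₃ }, { ω₁, ω₄ }, { ω₂, ω₅ }, { ω₃, ω₄ }, { ω₁, ω₂, ω₅ }, { ω₁, ω₃, ω₄ }, { ω₂, ω₃, ω₅ }, { ω₂, ω₄, ω₅ }, { ω₁, ω₂, ω₃, ω₅ }, { ω₁, ω₂, ω₄, ω₅ }, { ω₂, ω₃, ω₄, ω₅ }, Ω }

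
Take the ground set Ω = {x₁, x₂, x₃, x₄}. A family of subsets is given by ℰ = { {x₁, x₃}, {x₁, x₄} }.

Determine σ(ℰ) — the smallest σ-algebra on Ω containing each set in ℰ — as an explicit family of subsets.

Answer: σ(ℰ) = { ∅, {x₁}, {x₂}, {x₃}, {x₄}, {x₁, x₂}, {x₁, x₃}, {x₁, x₄}, {x₂, x₃}, {x₂, x₄}, {x₃, x₄}, {x₁, x₂, x₃}, {x₁, x₂, x₄}, {x₁, x₃, x₄}, {x₂, x₃, x₄}, Ω }

Trace:
Begin from { ∅, {x₁, x₃}, {x₁, x₄}, Ω } (that is, ℰ plus ∅ and Ω).
Round 1 adds 3:
  {x₂, x₃}  = complement {x₁, x₄}
  {x₂, x₄}  = complement {x₁, x₃}
  {x₁, x₃, x₄}  = {x₁, x₃} ∪ {x₁, x₄}
  [7 total]
Round 2 (4 new):
  {x₂}  = complement {x₁, x₃, x₄}
  {x₁, x₂, x₃}  = {x₂, x₃} ∪ {x₁, x₃}
  {x₁, x₂, x₄}  = {x₁, x₄} ∪ {x₂, x₄}
  {x₂, x₃, x₄}  = {x₂, x₃} ∪ {x₂, x₄}
  [11 total]
Round 3. New:
  {x₁}  = complement {x₂, x₃, x₄}
  {x₃}  = complement {x₁, x₂, x₄}
  {x₄}  = complement {x₁, x₂, x₃}
  [14 total]
Round 4. New:
  {x₁, x₂}  = {x₂} ∪ {x₁}
  {x₃, x₄}  = {x₃} ∪ {x₄}
  [16 total]
After Round 5 the family is unchanged; done.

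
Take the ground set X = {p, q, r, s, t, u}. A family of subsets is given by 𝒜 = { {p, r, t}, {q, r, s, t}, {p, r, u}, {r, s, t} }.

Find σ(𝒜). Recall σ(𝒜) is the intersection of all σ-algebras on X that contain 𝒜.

Seed the family with 𝒜 together with ∅ and X: { {}, {p, r, t}, {p, r, u}, {r, s, t}, {q, r, s, t}, X }.
Step 1 (8 new):
  {p, u}  = complement {q, r, s, t}
  {p, q, u}  = complement {r, s, t}
  {q, s, t}  = complement {p, r, u}
  {q, s, u}  = complement {p, r, t}
  {p, r, s, t}  = {r, s, t} ∪ {p, r, t}
  {p, r, t, u}  = {p, r, u} ∪ {p, r, t}
  {p, q, r, s, t}  = {p, r, t} ∪ {q, r, s, t}
  {p, r, s, t, u}  = {r, s, t} ∪ {p, r, u}
  (now 14)
Step 2. New:
  {q}  = complement {p, r, s, t, u}
  {u}  = complement {p, q, r, s, t}
  {q, s}  = complement {p, r, t, u}
  {q, u}  = complement {p, r, s, t}
  {p, q, r, u}  = {p, r, u} ∪ {p, q, u}
  {p, q, s, u}  = {q, s, u} ∪ {p, u}
  {q, s, t, u}  = {q, s, u} ∪ {q, s, t}
  {p, q, r, s, u}  = {q, s, u} ∪ {p, r, u}
  {p, q, r, t, u}  = {p, r, t, u} ∪ {p, q, u}
  {p, q, s, t, u}  = {p, u} ∪ {q, s, t}
  {q, r, s, t, u}  = {q, s, u} ∪ {r, s, t}
  (now 25)
Step 3 adds 9:
  {p}  = complement {q, r, s, t, u}
  {r}  = complement {p, q, s, t, u}
  {s}  = complement {p, q, r, t, u}
  {t}  = complement {p, q, r, s, u}
  {p, r}  = complement {q, s, t, u}
  {r, t}  = complement {p, q, s, u}
  {s, t}  = complement {p, q, r, u}
  {p, q, r, t}  = {p, r, t} ∪ {q}
  {r, s, t, u}  = {r, s, t} ∪ {u}
  (now 34)
Step 4 (28 new):
  {p, q}  = complement {r, s, t, u}
  {p, s}  = {p} ∪ {s}
  {p, t}  = {p} ∪ {t}
  {q, r}  = {q} ∪ {r}
  {q, t}  = {q} ∪ {t}
  {r, s}  = {r} ∪ {s}
  {r, u}  = {u} ∪ {r}
  {s, u}  = complement {p, q, r, t}
  {t, u}  = {u} ∪ {t}
  {p, q, r}  = {q} ∪ {p, r}
  {p, q, s}  = {p} ∪ {q, s}
  {p, r, s}  = {p, r} ∪ {s}
  {p, s, t}  = {p} ∪ {s, t}
  {p, s, u}  = {p, u} ∪ {s}
  {p, t, u}  = {p, u} ∪ {t}
  {q, r, s}  = {r} ∪ {q, s}
  {q, r, t}  = {q} ∪ {r, t}
  {q, r, u}  = {q, u} ∪ {r}
  {q, t, u}  = {q, u} ∪ {t}
  {r, t, u}  = {u} ∪ {r, t}
  {s, t, u}  = {u} ∪ {s, t}
  {p, q, r, s}  = {p, r} ∪ {q, s}
  {p, q, s, t}  = {p} ∪ {q, s, t}
  {p, q, t, u}  = {t} ∪ {p, q, u}
  {p, r, s, u}  = {p, r, u} ∪ {s}
  {p, s, t, u}  = {p, u} ∪ {s, t}
  {q, r, s, u}  = {q, s, u} ∪ {r}
  {q, r, t, u}  = {q, u} ∪ {r, t}
  (now 62)
Step 5: +2 →
  {p, q, t}  = {q, t} ∪ {p, t}
  {r, s, u}  = {r, s} ∪ {s, u}
  (now 64)
Step 6: closed — nothing new.

|σ(𝒜)| = 64.  σ(𝒜) = { {}, {p}, {q}, {r}, {s}, {t}, {u}, {p, q}, {p, r}, {p, s}, {p, t}, {p, u}, {q, r}, {q, s}, {q, t}, {q, u}, {r, s}, {r, t}, {r, u}, {s, t}, {s, u}, {t, u}, {p, q, r}, {p, q, s}, {p, q, t}, {p, q, u}, {p, r, s}, {p, r, t}, {p, r, u}, {p, s, t}, {p, s, u}, {p, t, u}, {q, r, s}, {q, r, t}, {q, r, u}, {q, s, t}, {q, s, u}, {q, t, u}, {r, s, t}, {r, s, u}, {r, t, u}, {s, t, u}, {p, q, r, s}, {p, q, r, t}, {p, q, r, u}, {p, q, s, t}, {p, q, s, u}, {p, q, t, u}, {p, r, s, t}, {p, r, s, u}, {p, r, t, u}, {p, s, t, u}, {q, r, s, t}, {q, r, s, u}, {q, r, t, u}, {q, s, t, u}, {r, s, t, u}, {p, q, r, s, t}, {p, q, r, s, u}, {p, q, r, t, u}, {p, q, s, t, u}, {p, r, s, t, u}, {q, r, s, t, u}, X }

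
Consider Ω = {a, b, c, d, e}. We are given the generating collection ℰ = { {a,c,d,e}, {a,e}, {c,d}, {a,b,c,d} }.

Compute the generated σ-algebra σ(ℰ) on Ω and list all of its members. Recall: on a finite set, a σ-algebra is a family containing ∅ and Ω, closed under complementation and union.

Answer: σ(ℰ) = { {}, {a}, {b}, {e}, {a,b}, {a,e}, {b,e}, {c,d}, {a,b,e}, {a,c,d}, {b,c,d}, {c,d,e}, {a,b,c,d}, {a,c,d,e}, {b,c,d,e}, Ω }

Working:
Begin from { {}, {a,e}, {c,d}, {a,b,c,d}, {a,c,d,e}, Ω } (that is, ℰ plus ∅ and Ω).
Round 1 adds 4:
  {b}  = ᶜ of {a,c,d,e}
  {e}  = ᶜ of {a,b,c,d}
  {a,b,e}  = ᶜ of {c,d}
  {b,c,d}  = ᶜ of {a,e}
  [10 total]
Round 2 (3 new):
  {b,e}  = {b} ∪ {e}
  {c,d,e}  = {c,d} ∪ {e}
  {b,c,d,e}  = {b,c,d} ∪ {e}
  [13 total]
Round 3: 3 new —
  {a}  = ᶜ of {b,c,d,e}
  {a,b}  = ᶜ of {c,d,e}
  {a,c,d}  = ᶜ of {b,e}
  [16 total]
Round 4: already closed under ᶜ and ∪.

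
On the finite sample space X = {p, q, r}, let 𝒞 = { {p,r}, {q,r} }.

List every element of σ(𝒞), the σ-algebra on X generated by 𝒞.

Initial family (4 sets): { {}, {p,r}, {q,r}, X }.
Step 1: +2 →
  {p}  = {q,r}ᶜ
  {q}  = {p,r}ᶜ
  |family| = 6
Step 2 adds 1:
  {p,q}  = {q} ∪ {p}
  |family| = 7
Step 3. New:
  {r}  = {p,q}ᶜ
  |family| = 8
Step 4: stable.

|σ(𝒞)| = 8.  σ(𝒞) = { {}, {p}, {q}, {r}, {p,q}, {p,r}, {q,r}, X }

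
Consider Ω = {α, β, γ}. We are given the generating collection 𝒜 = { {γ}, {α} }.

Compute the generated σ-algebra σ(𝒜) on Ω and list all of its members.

Answer: σ(𝒜) = { {}, {α}, {β}, {γ}, {α,β}, {α,γ}, {β,γ}, Ω }

Trace:
Begin from { {}, {α}, {γ}, Ω } (that is, 𝒜 plus ∅ and Ω).
Iteration 1 (3 new):
  {α,β}  = Ω∖{γ}
  {α,γ}  = {γ} ∪ {α}
  {β,γ}  = Ω∖{α}
  [7 total]
Iteration 2 adds 1:
  {β}  = Ω∖{α,γ}
  [8 total]
Iteration 3: stable.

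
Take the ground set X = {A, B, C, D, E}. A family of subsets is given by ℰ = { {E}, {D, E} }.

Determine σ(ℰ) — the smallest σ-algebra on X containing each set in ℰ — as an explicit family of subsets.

|σ(ℰ)| = 8.  σ(ℰ) = { ∅, {D}, {E}, {D, E}, {A, B, C}, {A, B, C, D}, {A, B, C, E}, X }

Trace:
Seed the family with ℰ together with ∅ and X: { ∅, {E}, {D, E}, X }.
Round 1: +2 →
  {A, B, C}  = {D, E}ᶜ
  {A, B, C, D}  = {E}ᶜ
Round 2. New:
  {A, B, C, E}  = {A, B, C} ∪ {E}
Round 3. New:
  {D}  = {A, B, C, E}ᶜ
Round 4 adds nothing — fixpoint reached.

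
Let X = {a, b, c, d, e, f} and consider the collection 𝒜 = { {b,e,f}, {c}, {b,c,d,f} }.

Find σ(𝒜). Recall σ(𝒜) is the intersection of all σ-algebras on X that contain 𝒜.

Begin from { {}, {c}, {b,e,f}, {b,c,d,f}, X } (that is, 𝒜 plus ∅ and X).
Round 1. New:
  {a,e}  = {b,c,d,f}ᶜ
  {a,c,d}  = {b,e,f}ᶜ
  {b,c,e,f}  = {c} ∪ {b,e,f}
  {a,b,d,e,f}  = {c}ᶜ
  {b,c,d,e,f}  = {b,c,d,f} ∪ {b,e,f}
  [10 total]
Round 2. New:
  {a}  = {b,c,d,e,f}ᶜ
  {a,d}  = {b,c,e,f}ᶜ
  {a,c,e}  = {c} ∪ {a,e}
  {a,b,e,f}  = {b,e,f} ∪ {a,e}
  {a,c,d,e}  = {a,c,d} ∪ {a,e}
  {a,b,c,d,f}  = {a,c,d} ∪ {b,c,d,f}
  {a,b,c,e,f}  = {a,e} ∪ {b,c,e,f}
  [17 total]
Round 3: +7 →
  {d}  = {a,b,c,e,f}ᶜ
  {e}  = {a,b,c,d,f}ᶜ
  {a,c}  = {c} ∪ {a}
  {b,f}  = {a,c,d,e}ᶜ
  {c,d}  = {a,b,e,f}ᶜ
  {a,d,e}  = {a,d} ∪ {a,e}
  {b,d,f}  = {a,c,e}ᶜ
  [24 total]
Round 4 adds 8:
  {c,e}  = {e} ∪ {c}
  {d,e}  = {e} ∪ {d}
  {a,b,f}  = {a} ∪ {b,f}
  {b,c,f}  = {a,d,e}ᶜ
  {c,d,e}  = {c,d} ∪ {e}
  {a,b,c,f}  = {b,f} ∪ {a,c}
  {a,b,d,f}  = {b,d,f} ∪ {a}
  {b,d,e,f}  = {a,c}ᶜ
  [32 total]
After Round 5 the family is unchanged; done.

|σ(𝒜)| = 32.  σ(𝒜) = { {}, {a}, {c}, {d}, {e}, {a,c}, {a,d}, {a,e}, {b,f}, {c,d}, {c,e}, {d,e}, {a,b,f}, {a,c,d}, {a,c,e}, {a,d,e}, {b,c,f}, {b,d,f}, {b,e,f}, {c,d,e}, {a,b,c,f}, {a,b,d,f}, {a,b,e,f}, {a,c,d,e}, {b,c,d,f}, {b,c,e,f}, {b,d,e,f}, {a,b,c,d,f}, {a,b,c,e,f}, {a,b,d,e,f}, {b,c,d,e,f}, X }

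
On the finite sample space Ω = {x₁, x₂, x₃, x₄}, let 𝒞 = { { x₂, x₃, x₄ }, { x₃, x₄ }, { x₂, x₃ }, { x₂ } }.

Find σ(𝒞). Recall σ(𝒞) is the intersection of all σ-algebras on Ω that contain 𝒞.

σ(𝒞) = { {}, { x₁ }, { x₂ }, { x₃ }, { x₄ }, { x₁, x₂ }, { x₁, x₃ }, { x₁, x₄ }, { x₂, x₃ }, { x₂, x₄ }, { x₃, x₄ }, { x₁, x₂, x₃ }, { x₁, x₂, x₄ }, { x₁, x₃, x₄ }, { x₂, x₃, x₄ }, Ω }

Derivation:
Initial family (6 sets): { {}, { x₂ }, { x₂, x₃ }, { x₃, x₄ }, { x₂, x₃, x₄ }, Ω }.
Iteration 1. New:
  { x₁ }  = Ω∖{ x₂, x₃, x₄ }
  { x₁, x₂ }  = Ω∖{ x₃, x₄ }
  { x₁, x₄ }  = Ω∖{ x₂, x₃ }
  { x₁, x₃, x₄ }  = Ω∖{ x₂ }
  |family| = 10
Iteration 2 adds 2:
  { x₁, x₂, x₃ }  = { x₁, x₂ } ∪ { x₂, x₃ }
  { x₁, x₂, x₄ }  = { x₁, x₂ } ∪ { x₁, x₄ }
  |family| = 12
Iteration 3 (2 new):
  { x₃ }  = Ω∖{ x₁, x₂, x₄ }
  { x₄ }  = Ω∖{ x₁, x₂, x₃ }
  |family| = 14
Iteration 4. New:
  { x₁, x₃ }  = { x₃ } ∪ { x₁ }
  { x₂, x₄ }  = { x₄ } ∪ { x₂ }
  |family| = 16
Iteration 5: closed — nothing new.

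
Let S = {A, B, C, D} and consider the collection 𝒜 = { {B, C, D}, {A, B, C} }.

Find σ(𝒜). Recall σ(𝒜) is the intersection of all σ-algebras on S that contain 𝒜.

Take S₀ = 𝒜 ∪ {∅, S} = { ∅, {A, B, C}, {B, C, D}, S }.
Step 1 (2 new):
  {A}  = {B, C, D}ᶜ
  {D}  = {A, B, C}ᶜ
  (now 6)
Step 2: +1 →
  {A, D}  = {D} ∪ {A}
  (now 7)
Step 3. New:
  {B, C}  = {A, D}ᶜ
  (now 8)
Step 4: stable.

σ(𝒜) = { ∅, {A}, {D}, {A, D}, {B, C}, {A, B, C}, {B, C, D}, S }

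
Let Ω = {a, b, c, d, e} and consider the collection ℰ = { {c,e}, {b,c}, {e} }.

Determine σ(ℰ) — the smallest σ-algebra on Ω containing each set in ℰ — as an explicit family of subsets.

Take S₀ = ℰ ∪ {∅, Ω} = { {}, {e}, {b,c}, {c,e}, Ω }.
Step 1. New:
  {a,b,d}  = Ω∖{c,e}
  {a,d,e}  = Ω∖{b,c}
  {b,c,e}  = {b,c} ∪ {c,e}
  {a,b,c,d}  = Ω∖{e}
  — 9 sets.
Step 2: +3 →
  {a,d}  = Ω∖{b,c,e}
  {a,b,d,e}  = {a,d,e} ∪ {a,b,d}
  {a,c,d,e}  = {a,d,e} ∪ {c,e}
  — 12 sets.
Step 3: +2 →
  {b}  = Ω∖{a,c,d,e}
  {c}  = Ω∖{a,b,d,e}
  — 14 sets.
Step 4: 2 new —
  {b,e}  = {b} ∪ {e}
  {a,c,d}  = {c} ∪ {a,d}
  — 16 sets.
Step 5 adds nothing — fixpoint reached.

Hence σ(ℰ) has 16 members: { {}, {b}, {c}, {e}, {a,d}, {b,c}, {b,e}, {c,e}, {a,b,d}, {a,c,d}, {a,d,e}, {b,c,e}, {a,b,c,d}, {a,b,d,e}, {a,c,d,e}, Ω }.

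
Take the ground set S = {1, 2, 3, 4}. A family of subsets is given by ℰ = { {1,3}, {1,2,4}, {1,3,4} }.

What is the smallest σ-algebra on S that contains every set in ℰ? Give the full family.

Start: ℰ ∪ {∅, S} = { {}, {1,3}, {1,2,4}, {1,3,4}, S }.
Iteration 1: +3 →
  {2}  = ᶜ of {1,3,4}
  {3}  = ᶜ of {1,2,4}
  {2,4}  = ᶜ of {1,3}
  |family| = 8
Iteration 2: 3 new —
  {2,3}  = {3} ∪ {2}
  {1,2,3}  = {2} ∪ {1,3}
  {2,3,4}  = {3} ∪ {2,4}
  |family| = 11
Iteration 3: 3 new —
  {1}  = ᶜ of {2,3,4}
  {4}  = ᶜ of {1,2,3}
  {1,4}  = ᶜ of {2,3}
  |family| = 14
Iteration 4 adds 2:
  {1,2}  = {2} ∪ {1}
  {3,4}  = {3} ∪ {4}
  |family| = 16
Iteration 5: no new sets; the family is a σ-algebra.

|σ(ℰ)| = 16.  σ(ℰ) = { {}, {1}, {2}, {3}, {4}, {1,2}, {1,3}, {1,4}, {2,3}, {2,4}, {3,4}, {1,2,3}, {1,2,4}, {1,3,4}, {2,3,4}, S }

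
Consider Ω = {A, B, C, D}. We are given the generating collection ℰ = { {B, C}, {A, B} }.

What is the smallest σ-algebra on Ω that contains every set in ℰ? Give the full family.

Seed the family with ℰ together with ∅ and Ω: { ∅, {A, B}, {B, C}, Ω }.
Round 1 adds 3:
  {A, D}  = Ω∖{B, C}
  {C, D}  = Ω∖{A, B}
  {A, B, C}  = {A, B} ∪ {B, C}
  [7 total]
Round 2: 4 new —
  {D}  = Ω∖{A, B, C}
  {A, B, D}  = {A, D} ∪ {A, B}
  {A, C, D}  = {C, D} ∪ {A, D}
  {B, C, D}  = {C, D} ∪ {B, C}
  [11 total]
Round 3. New:
  {A}  = Ω∖{B, C, D}
  {B}  = Ω∖{A, C, D}
  {C}  = Ω∖{A, B, D}
  [14 total]
Round 4 (2 new):
  {A, C}  = {C} ∪ {A}
  {B, D}  = {D} ∪ {B}
  [16 total]
Round 5 adds nothing — fixpoint reached.

σ(ℰ) = { ∅, {A}, {B}, {C}, {D}, {A, B}, {A, C}, {A, D}, {B, C}, {B, D}, {C, D}, {A, B, C}, {A, B, D}, {A, C, D}, {B, C, D}, Ω }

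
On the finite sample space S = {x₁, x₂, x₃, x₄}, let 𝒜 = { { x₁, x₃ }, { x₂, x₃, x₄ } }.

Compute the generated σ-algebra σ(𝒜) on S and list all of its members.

Begin from { ∅, { x₁, x₃ }, { x₂, x₃, x₄ }, S } (that is, 𝒜 plus ∅ and S).
Iteration 1: 2 new —
  { x₁ }  = ᶜ of { x₂, x₃, x₄ }
  { x₂, x₄ }  = ᶜ of { x₁, x₃ }
  (now 6)
Iteration 2: +1 →
  { x₁, x₂, x₄ }  = { x₂, x₄ } ∪ { x₁ }
  (now 7)
Iteration 3: +1 →
  { x₃ }  = ᶜ of { x₁, x₂, x₄ }
  (now 8)
After Iteration 4 the family is unchanged; done.

Hence σ(𝒜) has 8 members: { ∅, { x₁ }, { x₃ }, { x₁, x₃ }, { x₂, x₄ }, { x₁, x₂, x₄ }, { x₂, x₃, x₄ }, S }.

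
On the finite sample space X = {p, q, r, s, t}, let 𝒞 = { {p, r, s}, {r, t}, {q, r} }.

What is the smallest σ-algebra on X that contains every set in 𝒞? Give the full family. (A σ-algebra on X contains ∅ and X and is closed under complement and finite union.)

σ(𝒞) (16 sets): { {}, {q}, {r}, {t}, {p, s}, {q, r}, {q, t}, {r, t}, {p, q, s}, {p, r, s}, {p, s, t}, {q, r, t}, {p, q, r, s}, {p, q, s, t}, {p, r, s, t}, X }

Working:
Seed the family with 𝒞 together with ∅ and X: { {}, {q, r}, {r, t}, {p, r, s}, X }.
Step 1: +6 →
  {q, t}  = ᶜ of {p, r, s}
  {p, q, s}  = ᶜ of {r, t}
  {p, s, t}  = ᶜ of {q, r}
  {q, r, t}  = {q, r} ∪ {r, t}
  {p, q, r, s}  = {p, r, s} ∪ {q, r}
  {p, r, s, t}  = {p, r, s} ∪ {r, t}
  [11 total]
Step 2: 4 new —
  {q}  = ᶜ of {p, r, s, t}
  {t}  = ᶜ of {p, q, r, s}
  {p, s}  = ᶜ of {q, r, t}
  {p, q, s, t}  = {p, s, t} ∪ {q, t}
  [15 total]
Step 3: +1 →
  {r}  = ᶜ of {p, q, s, t}
  [16 total]
Step 4: stable.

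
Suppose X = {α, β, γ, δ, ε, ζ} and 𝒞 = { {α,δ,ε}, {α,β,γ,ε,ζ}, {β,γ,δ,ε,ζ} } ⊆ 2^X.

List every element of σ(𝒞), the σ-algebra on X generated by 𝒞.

Seed the family with 𝒞 together with ∅ and X: { ∅, {α,δ,ε}, {α,β,γ,ε,ζ}, {β,γ,δ,ε,ζ}, X }.
Pass 1: +3 →
  {α}  = ᶜ of {β,γ,δ,ε,ζ}
  {δ}  = ᶜ of {α,β,γ,ε,ζ}
  {β,γ,ζ}  = ᶜ of {α,δ,ε}
  [8 total]
Pass 2 (3 new):
  {α,δ}  = {δ} ∪ {α}
  {α,β,γ,ζ}  = {β,γ,ζ} ∪ {α}
  {β,γ,δ,ζ}  = {β,γ,ζ} ∪ {δ}
  [11 total]
Pass 3. New:
  {α,ε}  = ᶜ of {β,γ,δ,ζ}
  {δ,ε}  = ᶜ of {α,β,γ,ζ}
  {β,γ,ε,ζ}  = ᶜ of {α,δ}
  {α,β,γ,δ,ζ}  = {α,δ} ∪ {β,γ,δ,ζ}
  [15 total]
Pass 4: +1 →
  {ε}  = ᶜ of {α,β,γ,δ,ζ}
  [16 total]
Pass 5: no new sets; the family is a σ-algebra.

Therefore σ(𝒞) = { ∅, {α}, {δ}, {ε}, {α,δ}, {α,ε}, {δ,ε}, {α,δ,ε}, {β,γ,ζ}, {α,β,γ,ζ}, {β,γ,δ,ζ}, {β,γ,ε,ζ}, {α,β,γ,δ,ζ}, {α,β,γ,ε,ζ}, {β,γ,δ,ε,ζ}, X } (|σ(𝒞)| = 16).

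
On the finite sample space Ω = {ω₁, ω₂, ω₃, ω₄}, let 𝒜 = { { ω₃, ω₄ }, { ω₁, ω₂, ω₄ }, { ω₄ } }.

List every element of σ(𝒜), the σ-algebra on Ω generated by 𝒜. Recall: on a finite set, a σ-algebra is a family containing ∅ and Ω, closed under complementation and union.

Answer: σ(𝒜) = { {}, { ω₃ }, { ω₄ }, { ω₁, ω₂ }, { ω₃, ω₄ }, { ω₁, ω₂, ω₃ }, { ω₁, ω₂, ω₄ }, Ω }

Working:
Initial family (5 sets): { {}, { ω₄ }, { ω₃, ω₄ }, { ω₁, ω₂, ω₄ }, Ω }.
Iteration 1: 3 new —
  { ω₃ }  = complement { ω₁, ω₂, ω₄ }
  { ω₁, ω₂ }  = complement { ω₃, ω₄ }
  { ω₁, ω₂, ω₃ }  = complement { ω₄ }
  — 8 sets.
Iteration 2 adds nothing — fixpoint reached.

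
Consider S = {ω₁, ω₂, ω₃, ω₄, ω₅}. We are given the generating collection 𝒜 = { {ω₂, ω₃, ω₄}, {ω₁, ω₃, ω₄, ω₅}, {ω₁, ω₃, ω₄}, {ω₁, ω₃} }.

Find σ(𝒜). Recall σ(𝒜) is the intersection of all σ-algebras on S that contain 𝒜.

Initial family (6 sets): { {}, {ω₁, ω₃}, {ω₁, ω₃, ω₄}, {ω₂, ω₃, ω₄}, {ω₁, ω₃, ω₄, ω₅}, S }.
Pass 1 (5 new):
  {ω₂}  = S∖{ω₁, ω₃, ω₄, ω₅}
  {ω₁, ω₅}  = S∖{ω₂, ω₃, ω₄}
  {ω₂, ω₅}  = S∖{ω₁, ω₃, ω₄}
  {ω₂, ω₄, ω₅}  = S∖{ω₁, ω₃}
  {ω₁, ω₂, ω₃, ω₄}  = {ω₁, ω₃, ω₄} ∪ {ω₂, ω₃, ω₄}
  [11 total]
Pass 2: 7 new —
  {ω₅}  = S∖{ω₁, ω₂, ω₃, ω₄}
  {ω₁, ω₂, ω₃}  = {ω₂} ∪ {ω₁, ω₃}
  {ω₁, ω₂, ω₅}  = {ω₂, ω₅} ∪ {ω₁, ω₅}
  {ω₁, ω₃, ω₅}  = {ω₁, ω₃} ∪ {ω₁, ω₅}
  {ω₁, ω₂, ω₃, ω₅}  = {ω₂, ω₅} ∪ {ω₁, ω₃}
  {ω₁, ω₂, ω₄, ω₅}  = {ω₁, ω₅} ∪ {ω₂, ω₄, ω₅}
  {ω₂, ω₃, ω₄, ω₅}  = {ω₂, ω₅} ∪ {ω₂, ω₃, ω₄}
  [18 total]
Pass 3: +6 →
  {ω₁}  = S∖{ω₂, ω₃, ω₄, ω₅}
  {ω₃}  = S∖{ω₁, ω₂, ω₄, ω₅}
  {ω₄}  = S∖{ω₁, ω₂, ω₃, ω₅}
  {ω₂, ω₄}  = S∖{ω₁, ω₃, ω₅}
  {ω₃, ω₄}  = S∖{ω₁, ω₂, ω₅}
  {ω₄, ω₅}  = S∖{ω₁, ω₂, ω₃}
  [24 total]
Pass 4: 8 new —
  {ω₁, ω₂}  = {ω₂} ∪ {ω₁}
  {ω₁, ω₄}  = {ω₄} ∪ {ω₁}
  {ω₂, ω₃}  = {ω₂} ∪ {ω₃}
  {ω₃, ω₅}  = {ω₅} ∪ {ω₃}
  {ω₁, ω₂, ω₄}  = {ω₂, ω₄} ∪ {ω₁}
  {ω₁, ω₄, ω₅}  = {ω₄, ω₅} ∪ {ω₁, ω₅}
  {ω₂, ω₃, ω₅}  = {ω₂, ω₅} ∪ {ω₃}
  {ω₃, ω₄, ω₅}  = {ω₃, ω₄} ∪ {ω₅}
  [32 total]
Pass 5: stable.

Therefore σ(𝒜) = { {}, {ω₁}, {ω₂}, {ω₃}, {ω₄}, {ω₅}, {ω₁, ω₂}, {ω₁, ω₃}, {ω₁, ω₄}, {ω₁, ω₅}, {ω₂, ω₃}, {ω₂, ω₄}, {ω₂, ω₅}, {ω₃, ω₄}, {ω₃, ω₅}, {ω₄, ω₅}, {ω₁, ω₂, ω₃}, {ω₁, ω₂, ω₄}, {ω₁, ω₂, ω₅}, {ω₁, ω₃, ω₄}, {ω₁, ω₃, ω₅}, {ω₁, ω₄, ω₅}, {ω₂, ω₃, ω₄}, {ω₂, ω₃, ω₅}, {ω₂, ω₄, ω₅}, {ω₃, ω₄, ω₅}, {ω₁, ω₂, ω₃, ω₄}, {ω₁, ω₂, ω₃, ω₅}, {ω₁, ω₂, ω₄, ω₅}, {ω₁, ω₃, ω₄, ω₅}, {ω₂, ω₃, ω₄, ω₅}, S } (|σ(𝒜)| = 32).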